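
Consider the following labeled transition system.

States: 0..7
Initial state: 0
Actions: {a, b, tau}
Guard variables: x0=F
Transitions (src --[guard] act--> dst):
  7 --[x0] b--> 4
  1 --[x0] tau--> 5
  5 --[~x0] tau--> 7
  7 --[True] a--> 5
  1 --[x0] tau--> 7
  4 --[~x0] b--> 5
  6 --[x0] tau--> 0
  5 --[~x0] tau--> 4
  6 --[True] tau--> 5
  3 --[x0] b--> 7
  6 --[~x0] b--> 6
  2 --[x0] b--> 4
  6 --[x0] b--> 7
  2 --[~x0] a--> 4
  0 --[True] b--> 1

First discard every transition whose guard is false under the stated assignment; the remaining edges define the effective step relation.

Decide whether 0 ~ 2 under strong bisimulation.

Bisimulation quotient by refinement:
  P[0] = {{0,1,2,3,4,5,6,7}}
  P[1] = {{0,4},{1,3},{2,7},{5},{6}}
  P[2] = {{0},{1,3},{2},{4},{5},{6},{7}}
stable after 3 split(s): 7 block(s)
class of 0: {0}; class of 2: {2}

Answer: NOT BISIMILAR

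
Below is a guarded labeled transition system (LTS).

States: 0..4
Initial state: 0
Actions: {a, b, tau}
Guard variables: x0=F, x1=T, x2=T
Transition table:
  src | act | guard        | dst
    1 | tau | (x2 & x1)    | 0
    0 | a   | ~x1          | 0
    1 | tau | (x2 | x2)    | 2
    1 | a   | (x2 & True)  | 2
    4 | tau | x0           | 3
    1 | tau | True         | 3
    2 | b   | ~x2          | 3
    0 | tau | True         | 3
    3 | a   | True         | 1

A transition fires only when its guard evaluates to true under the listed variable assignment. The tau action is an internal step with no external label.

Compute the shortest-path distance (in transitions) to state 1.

Breadth-first toward 1:
  L0 = {0}
  L1 = {3}
  L2 = {1}
depth(1)=2, e.g. tau·a

Answer: 2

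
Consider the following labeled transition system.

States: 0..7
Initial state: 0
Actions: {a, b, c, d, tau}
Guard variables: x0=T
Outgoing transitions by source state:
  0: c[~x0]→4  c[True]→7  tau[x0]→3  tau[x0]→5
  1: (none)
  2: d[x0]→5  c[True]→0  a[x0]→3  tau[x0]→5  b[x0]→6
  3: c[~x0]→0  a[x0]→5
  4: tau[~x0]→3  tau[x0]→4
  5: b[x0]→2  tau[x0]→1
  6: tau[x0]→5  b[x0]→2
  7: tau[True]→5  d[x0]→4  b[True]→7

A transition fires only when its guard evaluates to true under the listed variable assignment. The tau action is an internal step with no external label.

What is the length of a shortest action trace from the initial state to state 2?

Answer: 2

Analysis:
BFS to 2:
  Layer 0: {0}
  Layer 1: {3,5,7}
  Layer 2: {1,2,4}
depth(2)=2, e.g. tau·b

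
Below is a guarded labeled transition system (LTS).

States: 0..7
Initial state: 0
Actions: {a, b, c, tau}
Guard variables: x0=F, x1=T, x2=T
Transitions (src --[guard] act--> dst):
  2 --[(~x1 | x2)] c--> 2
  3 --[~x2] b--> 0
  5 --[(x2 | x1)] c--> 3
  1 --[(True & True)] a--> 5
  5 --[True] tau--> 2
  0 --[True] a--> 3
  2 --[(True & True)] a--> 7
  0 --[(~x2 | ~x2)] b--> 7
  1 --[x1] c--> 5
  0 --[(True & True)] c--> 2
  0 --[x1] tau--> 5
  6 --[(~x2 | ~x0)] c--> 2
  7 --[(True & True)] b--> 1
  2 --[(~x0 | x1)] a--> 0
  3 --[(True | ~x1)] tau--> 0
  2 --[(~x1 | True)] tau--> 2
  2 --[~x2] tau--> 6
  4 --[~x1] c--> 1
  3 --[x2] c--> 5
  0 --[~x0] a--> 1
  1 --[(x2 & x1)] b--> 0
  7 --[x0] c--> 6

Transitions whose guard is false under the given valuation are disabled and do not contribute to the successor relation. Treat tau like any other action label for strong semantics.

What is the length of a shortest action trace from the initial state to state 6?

Answer: UNREACHABLE

Trace:
BFS to 6:
  L0 = {0}
  L1 = {1,2,3,5}
  L2 = {7}
6 never appears.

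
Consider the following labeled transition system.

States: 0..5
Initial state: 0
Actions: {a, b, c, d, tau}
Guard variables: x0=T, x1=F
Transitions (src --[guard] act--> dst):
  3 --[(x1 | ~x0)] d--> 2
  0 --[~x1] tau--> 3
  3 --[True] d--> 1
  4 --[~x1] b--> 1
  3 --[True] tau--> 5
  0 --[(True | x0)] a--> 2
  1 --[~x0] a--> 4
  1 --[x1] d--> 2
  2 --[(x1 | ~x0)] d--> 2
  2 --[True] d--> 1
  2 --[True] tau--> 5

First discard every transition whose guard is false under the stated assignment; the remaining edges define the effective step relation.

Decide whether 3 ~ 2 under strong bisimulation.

Compute ~ classes (split until stable):
  P[0] = {{0,1,2,3,4,5}}
  P[1] = {{0},{1,5},{2,3},{4}}
stable after 2 split(s): 4 block(s)
3∈{2,3}, 2∈{2,3}

Answer: BISIMILAR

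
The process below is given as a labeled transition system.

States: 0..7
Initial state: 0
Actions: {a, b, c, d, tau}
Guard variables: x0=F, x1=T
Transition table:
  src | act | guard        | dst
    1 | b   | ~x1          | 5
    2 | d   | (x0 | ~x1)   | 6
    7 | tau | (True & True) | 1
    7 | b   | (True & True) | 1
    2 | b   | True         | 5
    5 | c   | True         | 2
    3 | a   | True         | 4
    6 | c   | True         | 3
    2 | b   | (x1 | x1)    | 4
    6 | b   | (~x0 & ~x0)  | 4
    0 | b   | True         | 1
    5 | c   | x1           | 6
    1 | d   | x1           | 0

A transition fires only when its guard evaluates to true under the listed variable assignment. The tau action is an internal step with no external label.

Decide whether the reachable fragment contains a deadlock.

Answer: DEADLOCK-FREE

Analysis:
R = {0,1}
  0: b→1  [1 exit(s)]
  1: d→0  [1 exit(s)]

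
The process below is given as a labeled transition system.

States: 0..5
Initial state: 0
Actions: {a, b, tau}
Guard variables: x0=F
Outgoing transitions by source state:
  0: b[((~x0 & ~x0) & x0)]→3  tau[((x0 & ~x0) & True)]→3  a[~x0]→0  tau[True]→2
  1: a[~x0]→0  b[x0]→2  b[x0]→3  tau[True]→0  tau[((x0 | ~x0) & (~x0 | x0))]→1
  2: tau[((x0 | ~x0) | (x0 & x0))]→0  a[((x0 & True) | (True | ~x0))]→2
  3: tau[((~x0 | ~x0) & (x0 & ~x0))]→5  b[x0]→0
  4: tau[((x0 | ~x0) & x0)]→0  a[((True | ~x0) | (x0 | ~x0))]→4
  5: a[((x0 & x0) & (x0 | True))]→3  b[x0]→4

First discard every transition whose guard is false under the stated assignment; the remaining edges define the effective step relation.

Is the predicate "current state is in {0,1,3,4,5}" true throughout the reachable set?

Answer: INVARIANT VIOLATED at state 2

Analysis:
Allowed set {0,1,3,4,5}
Reachable = {0,2}
  0: ok
  2: VIOLATES
reach 2 via tau — violates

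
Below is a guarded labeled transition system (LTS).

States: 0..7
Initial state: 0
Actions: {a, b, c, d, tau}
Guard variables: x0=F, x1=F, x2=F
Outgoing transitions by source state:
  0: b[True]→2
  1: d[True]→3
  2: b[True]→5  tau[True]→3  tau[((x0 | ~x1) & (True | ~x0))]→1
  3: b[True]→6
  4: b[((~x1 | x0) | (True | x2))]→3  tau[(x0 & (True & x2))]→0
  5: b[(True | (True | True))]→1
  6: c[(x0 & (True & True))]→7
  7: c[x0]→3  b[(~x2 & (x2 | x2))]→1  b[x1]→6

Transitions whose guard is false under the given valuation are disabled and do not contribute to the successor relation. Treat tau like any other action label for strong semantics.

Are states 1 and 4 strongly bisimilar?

Refine partition for ~:
  π0 = {{0,1,2,3,4,5,6,7}}
  π1 = {{0,3,4,5},{1},{2},{6,7}}
  π2 = {{0},{1},{2},{3},{4},{5},{6,7}}
stable after 3 split(s): 7 block(s)
class of 1: {1}; class of 4: {4}

Answer: NOT BISIMILAR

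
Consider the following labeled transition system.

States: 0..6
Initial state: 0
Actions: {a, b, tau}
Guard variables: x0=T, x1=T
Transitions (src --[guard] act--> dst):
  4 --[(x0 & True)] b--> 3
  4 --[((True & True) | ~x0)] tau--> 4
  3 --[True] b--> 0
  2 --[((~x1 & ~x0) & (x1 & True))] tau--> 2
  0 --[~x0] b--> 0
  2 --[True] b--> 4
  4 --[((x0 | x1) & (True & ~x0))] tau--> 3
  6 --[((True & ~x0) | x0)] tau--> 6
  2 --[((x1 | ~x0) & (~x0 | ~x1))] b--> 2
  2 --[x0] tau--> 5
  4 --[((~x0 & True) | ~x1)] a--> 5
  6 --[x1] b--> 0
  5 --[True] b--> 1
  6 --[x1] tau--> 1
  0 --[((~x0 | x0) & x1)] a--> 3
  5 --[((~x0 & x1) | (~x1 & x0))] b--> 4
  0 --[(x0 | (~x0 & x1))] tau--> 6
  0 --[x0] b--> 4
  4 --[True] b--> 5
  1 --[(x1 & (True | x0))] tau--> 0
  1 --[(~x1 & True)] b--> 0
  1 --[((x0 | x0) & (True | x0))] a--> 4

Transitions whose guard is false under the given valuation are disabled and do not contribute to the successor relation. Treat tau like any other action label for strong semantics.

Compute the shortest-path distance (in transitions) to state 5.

Answer: 2

Working:
BFS to 5:
  L0 = {0}
  L1 = {3,4,6}
  L2 = {1,5}
first hit 5 at d=2 via b·b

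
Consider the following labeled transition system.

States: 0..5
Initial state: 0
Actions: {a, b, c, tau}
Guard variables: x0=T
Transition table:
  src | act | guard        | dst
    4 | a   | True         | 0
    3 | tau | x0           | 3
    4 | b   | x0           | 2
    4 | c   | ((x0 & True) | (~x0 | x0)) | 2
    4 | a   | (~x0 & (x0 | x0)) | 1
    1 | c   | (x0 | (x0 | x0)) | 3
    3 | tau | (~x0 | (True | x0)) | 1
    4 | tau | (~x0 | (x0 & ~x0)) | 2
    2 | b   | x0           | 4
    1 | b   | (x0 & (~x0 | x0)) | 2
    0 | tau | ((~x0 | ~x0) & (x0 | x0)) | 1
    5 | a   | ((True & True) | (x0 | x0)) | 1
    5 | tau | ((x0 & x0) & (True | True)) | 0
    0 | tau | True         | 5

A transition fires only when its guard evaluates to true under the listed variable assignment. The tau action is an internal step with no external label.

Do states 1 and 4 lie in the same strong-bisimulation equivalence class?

Refine partition for ~:
  round 0: {{0,1,2,3,4,5}}
  round 1: {{0,3},{1},{2},{4},{5}}
  round 2: {{0},{1},{2},{3},{4},{5}}
stable after 3 split(s): 6 block(s)
1∈{1}, 4∈{4}

Answer: NOT BISIMILAR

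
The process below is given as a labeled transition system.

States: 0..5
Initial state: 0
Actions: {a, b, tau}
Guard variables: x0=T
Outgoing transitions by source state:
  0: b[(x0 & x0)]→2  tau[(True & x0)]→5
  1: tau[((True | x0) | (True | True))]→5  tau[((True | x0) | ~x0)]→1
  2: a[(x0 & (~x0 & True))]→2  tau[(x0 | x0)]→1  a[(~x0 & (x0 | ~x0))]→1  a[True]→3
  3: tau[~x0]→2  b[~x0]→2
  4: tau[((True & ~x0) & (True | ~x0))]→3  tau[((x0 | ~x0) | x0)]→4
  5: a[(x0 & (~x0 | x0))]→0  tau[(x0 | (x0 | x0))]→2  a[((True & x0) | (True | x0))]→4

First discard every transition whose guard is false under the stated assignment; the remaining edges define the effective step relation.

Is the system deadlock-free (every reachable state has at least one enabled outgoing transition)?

R = {0,1,2,3,4,5}
  0: b→2  tau→5  [2 exit(s)]
  1: tau→1  tau→5  [2 exit(s)]
  2: a→3  tau→1  [2 exit(s)]
  3: ∅  [no exit]
  4: tau→4  [1 exit(s)]
  5: a→0  a→4  tau→2  [3 exit(s)]
witness 3: b·a

Answer: DEADLOCK at state 3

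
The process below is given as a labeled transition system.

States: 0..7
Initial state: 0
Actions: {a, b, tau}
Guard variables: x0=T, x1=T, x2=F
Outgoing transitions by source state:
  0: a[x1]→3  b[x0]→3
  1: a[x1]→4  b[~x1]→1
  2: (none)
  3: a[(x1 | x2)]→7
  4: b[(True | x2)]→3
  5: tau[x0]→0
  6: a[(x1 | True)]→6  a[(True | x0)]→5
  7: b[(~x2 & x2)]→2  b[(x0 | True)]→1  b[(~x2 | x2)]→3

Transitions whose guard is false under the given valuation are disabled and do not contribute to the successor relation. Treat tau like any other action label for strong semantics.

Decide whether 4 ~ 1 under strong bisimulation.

Answer: NOT BISIMILAR

Trace:
Refine partition for ~:
  round 0: {{0,1,2,3,4,5,6,7}}
  round 1: {{0},{1,3,6},{2},{4,7},{5}}
  round 2: {{0},{1,3},{2},{4,7},{5},{6}}
Fixed point at round 3; 6 class(es).
4∈{4,7}, 1∈{1,3}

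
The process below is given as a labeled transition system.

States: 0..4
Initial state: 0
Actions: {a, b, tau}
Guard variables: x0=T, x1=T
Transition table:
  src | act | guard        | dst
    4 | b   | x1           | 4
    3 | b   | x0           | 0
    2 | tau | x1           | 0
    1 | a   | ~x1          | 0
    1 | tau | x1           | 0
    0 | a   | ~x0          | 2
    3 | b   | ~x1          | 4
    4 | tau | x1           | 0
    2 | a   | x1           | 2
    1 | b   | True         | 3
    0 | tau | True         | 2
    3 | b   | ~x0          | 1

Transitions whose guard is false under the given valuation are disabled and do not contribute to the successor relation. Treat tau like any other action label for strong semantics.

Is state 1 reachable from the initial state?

Guard filter leaves 8 enabled edge(s).
L0 = {0}
L1 = {2}  now seen {0,2}
Reach set: {0,2}

Answer: UNREACHABLE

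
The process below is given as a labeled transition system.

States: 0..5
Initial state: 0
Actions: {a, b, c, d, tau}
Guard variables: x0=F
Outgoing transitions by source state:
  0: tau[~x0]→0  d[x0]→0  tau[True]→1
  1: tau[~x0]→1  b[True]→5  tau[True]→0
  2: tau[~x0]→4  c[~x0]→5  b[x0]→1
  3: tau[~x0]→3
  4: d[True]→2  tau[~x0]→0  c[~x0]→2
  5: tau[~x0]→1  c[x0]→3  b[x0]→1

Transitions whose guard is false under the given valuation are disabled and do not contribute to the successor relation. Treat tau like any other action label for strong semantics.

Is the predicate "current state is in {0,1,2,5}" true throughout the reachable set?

Answer: INVARIANT HOLDS

Analysis:
Safe = {0,1,2,5}
Reach set: {0,1,5}
  0: ok
  1: ok
  5: ok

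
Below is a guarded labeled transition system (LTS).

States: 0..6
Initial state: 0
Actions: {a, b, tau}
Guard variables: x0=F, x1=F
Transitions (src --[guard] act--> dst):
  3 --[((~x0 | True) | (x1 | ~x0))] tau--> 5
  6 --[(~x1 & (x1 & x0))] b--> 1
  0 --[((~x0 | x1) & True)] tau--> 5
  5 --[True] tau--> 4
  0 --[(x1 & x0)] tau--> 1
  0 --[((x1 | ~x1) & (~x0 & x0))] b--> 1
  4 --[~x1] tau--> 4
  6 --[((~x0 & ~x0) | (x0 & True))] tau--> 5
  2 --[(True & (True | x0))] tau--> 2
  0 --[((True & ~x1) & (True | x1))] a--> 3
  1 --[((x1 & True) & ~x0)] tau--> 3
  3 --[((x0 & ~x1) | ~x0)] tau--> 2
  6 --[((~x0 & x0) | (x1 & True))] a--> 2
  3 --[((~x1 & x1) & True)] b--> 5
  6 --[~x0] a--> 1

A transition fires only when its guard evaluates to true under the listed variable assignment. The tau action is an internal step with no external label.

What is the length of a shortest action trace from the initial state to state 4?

Answer: 2

Trace:
Breadth-first toward 4:
  Layer 0: {0}
  Layer 1: {3,5}
  Layer 2: {2,4}
4 enters at depth 2; path tau·tau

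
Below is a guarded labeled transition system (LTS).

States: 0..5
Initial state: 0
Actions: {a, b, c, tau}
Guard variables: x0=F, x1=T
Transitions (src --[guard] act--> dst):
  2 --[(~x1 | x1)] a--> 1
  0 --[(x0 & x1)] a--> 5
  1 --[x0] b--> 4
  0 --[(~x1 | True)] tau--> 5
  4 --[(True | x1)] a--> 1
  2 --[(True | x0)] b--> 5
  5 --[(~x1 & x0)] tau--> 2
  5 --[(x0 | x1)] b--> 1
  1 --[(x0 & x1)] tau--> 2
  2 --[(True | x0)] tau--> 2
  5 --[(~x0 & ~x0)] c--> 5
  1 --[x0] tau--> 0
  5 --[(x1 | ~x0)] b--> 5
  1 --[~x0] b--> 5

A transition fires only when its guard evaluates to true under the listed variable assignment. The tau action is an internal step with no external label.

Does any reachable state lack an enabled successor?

Answer: DEADLOCK-FREE

Working:
Reach set: {0,1,5}
  0: tau→5  [1 out]
  1: b→5  [1 out]
  5: b→1  b→5  c→5  [3 out]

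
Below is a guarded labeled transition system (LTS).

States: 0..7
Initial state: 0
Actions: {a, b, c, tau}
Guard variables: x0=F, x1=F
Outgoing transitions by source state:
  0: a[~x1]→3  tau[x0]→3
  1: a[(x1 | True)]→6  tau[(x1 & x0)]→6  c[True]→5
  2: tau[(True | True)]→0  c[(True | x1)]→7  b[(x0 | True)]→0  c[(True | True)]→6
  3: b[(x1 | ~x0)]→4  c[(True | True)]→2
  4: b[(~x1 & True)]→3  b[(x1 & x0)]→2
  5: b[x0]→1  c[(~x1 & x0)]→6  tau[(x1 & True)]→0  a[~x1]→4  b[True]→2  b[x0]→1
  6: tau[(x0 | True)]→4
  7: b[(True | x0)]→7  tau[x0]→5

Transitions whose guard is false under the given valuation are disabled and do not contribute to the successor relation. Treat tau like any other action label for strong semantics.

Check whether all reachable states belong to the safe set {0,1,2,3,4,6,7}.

Answer: INVARIANT HOLDS

Working:
Safe = {0,1,2,3,4,6,7}
R = {0,2,3,4,6,7}
  0: ok
  2: ok
  3: ok
  4: ok
  6: ok
  7: ok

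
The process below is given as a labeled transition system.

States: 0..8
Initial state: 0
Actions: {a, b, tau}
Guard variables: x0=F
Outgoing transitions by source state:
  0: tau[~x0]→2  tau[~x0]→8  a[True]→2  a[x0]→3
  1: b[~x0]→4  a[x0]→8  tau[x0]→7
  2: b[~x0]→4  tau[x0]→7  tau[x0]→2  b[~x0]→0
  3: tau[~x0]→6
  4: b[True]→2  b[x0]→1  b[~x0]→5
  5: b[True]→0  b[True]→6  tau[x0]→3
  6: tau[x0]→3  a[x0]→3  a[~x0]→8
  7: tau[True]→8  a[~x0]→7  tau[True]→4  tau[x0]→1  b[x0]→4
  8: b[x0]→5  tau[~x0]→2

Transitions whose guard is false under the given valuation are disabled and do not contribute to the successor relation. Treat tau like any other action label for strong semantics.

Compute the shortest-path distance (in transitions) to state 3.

BFS to 3:
  depth 0: {0}
  depth 1: {2,8}
  depth 2: {4}
  depth 3: {5}
  depth 4: {6}
3 never appears.

Answer: UNREACHABLE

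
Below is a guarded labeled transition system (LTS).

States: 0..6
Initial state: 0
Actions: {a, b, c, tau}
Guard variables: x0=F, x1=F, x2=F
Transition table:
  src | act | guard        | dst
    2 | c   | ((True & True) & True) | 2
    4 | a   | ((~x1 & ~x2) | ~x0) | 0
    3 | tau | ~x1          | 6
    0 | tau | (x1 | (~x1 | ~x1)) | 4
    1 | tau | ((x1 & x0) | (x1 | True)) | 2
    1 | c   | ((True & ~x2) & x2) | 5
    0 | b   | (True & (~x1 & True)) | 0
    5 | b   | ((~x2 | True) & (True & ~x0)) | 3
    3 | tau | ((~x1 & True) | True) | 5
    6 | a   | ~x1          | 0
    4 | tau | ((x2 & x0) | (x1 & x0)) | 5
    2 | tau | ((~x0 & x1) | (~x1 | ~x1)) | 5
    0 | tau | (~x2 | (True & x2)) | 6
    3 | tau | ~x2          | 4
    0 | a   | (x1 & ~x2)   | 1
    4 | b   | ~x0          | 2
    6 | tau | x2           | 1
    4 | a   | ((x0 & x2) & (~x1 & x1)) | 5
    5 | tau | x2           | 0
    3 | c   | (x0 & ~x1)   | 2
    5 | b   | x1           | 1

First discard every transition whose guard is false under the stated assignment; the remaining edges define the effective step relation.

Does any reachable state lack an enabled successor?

Reach set: {0,2,3,4,5,6}
  0: b→0  tau→4  tau→6  [deg 3]
  2: c→2  tau→5  [deg 2]
  3: tau→4  tau→5  tau→6  [deg 3]
  4: a→0  b→2  [deg 2]
  5: b→3  [deg 1]
  6: a→0  [deg 1]

Answer: DEADLOCK-FREE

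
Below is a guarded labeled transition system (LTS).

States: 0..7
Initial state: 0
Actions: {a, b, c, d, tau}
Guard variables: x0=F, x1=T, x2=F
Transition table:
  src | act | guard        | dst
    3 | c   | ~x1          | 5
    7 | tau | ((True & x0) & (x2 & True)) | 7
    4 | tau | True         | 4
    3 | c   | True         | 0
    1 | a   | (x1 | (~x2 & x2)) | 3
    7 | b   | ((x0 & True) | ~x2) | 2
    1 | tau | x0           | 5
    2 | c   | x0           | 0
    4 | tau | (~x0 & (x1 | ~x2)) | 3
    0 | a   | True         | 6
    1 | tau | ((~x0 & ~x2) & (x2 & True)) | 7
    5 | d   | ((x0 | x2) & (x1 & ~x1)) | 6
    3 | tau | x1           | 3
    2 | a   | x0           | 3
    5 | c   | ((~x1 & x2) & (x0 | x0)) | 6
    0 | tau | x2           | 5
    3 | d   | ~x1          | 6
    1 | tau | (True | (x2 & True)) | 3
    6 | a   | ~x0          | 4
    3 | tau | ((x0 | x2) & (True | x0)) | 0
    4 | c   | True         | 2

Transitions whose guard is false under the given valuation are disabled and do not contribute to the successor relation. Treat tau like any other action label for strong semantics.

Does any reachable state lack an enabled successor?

Answer: DEADLOCK at state 2

Trace:
R = {0,2,3,4,6}
  0: a→6  [deg 1]
  2: ∅  [STUCK]
  3: c→0  tau→3  [deg 2]
  4: c→2  tau→3  tau→4  [deg 3]
  6: a→4  [deg 1]
trace reaching 2: a·a·c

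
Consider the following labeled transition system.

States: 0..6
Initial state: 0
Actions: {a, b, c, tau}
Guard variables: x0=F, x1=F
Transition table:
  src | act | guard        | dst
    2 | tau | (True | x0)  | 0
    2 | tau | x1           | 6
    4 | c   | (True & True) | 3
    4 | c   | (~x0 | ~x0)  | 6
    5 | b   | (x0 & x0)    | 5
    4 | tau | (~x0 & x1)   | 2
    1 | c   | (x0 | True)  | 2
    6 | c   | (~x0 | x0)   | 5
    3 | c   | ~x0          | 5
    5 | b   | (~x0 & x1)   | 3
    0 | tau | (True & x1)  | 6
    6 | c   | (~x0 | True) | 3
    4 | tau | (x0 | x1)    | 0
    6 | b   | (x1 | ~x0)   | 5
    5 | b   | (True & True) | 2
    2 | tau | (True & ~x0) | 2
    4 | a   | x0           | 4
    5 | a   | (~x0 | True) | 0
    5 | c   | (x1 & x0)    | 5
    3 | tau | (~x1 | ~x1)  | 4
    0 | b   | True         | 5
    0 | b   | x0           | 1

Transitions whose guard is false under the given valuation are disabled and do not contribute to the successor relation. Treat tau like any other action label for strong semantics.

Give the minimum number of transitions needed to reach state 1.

Breadth-first toward 1:
  depth 0: {0}
  depth 1: {5}
  depth 2: {2}
1 never appears.

Answer: UNREACHABLE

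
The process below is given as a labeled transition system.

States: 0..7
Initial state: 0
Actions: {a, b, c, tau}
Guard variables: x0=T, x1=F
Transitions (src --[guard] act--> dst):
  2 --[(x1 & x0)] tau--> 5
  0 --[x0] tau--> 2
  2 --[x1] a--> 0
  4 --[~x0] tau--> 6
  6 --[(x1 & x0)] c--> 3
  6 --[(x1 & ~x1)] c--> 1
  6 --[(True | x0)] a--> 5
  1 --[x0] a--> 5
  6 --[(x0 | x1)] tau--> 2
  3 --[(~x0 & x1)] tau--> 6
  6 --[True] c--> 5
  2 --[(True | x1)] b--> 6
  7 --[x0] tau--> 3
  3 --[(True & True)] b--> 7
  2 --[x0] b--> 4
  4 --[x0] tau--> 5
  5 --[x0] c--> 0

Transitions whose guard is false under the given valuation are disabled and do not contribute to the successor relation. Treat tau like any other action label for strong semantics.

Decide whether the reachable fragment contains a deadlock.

Answer: DEADLOCK-FREE

Working:
Reach set: {0,2,4,5,6}
  0: tau→2  [1 out]
  2: b→4  b→6  [2 out]
  4: tau→5  [1 out]
  5: c→0  [1 out]
  6: a→5  c→5  tau→2  [3 out]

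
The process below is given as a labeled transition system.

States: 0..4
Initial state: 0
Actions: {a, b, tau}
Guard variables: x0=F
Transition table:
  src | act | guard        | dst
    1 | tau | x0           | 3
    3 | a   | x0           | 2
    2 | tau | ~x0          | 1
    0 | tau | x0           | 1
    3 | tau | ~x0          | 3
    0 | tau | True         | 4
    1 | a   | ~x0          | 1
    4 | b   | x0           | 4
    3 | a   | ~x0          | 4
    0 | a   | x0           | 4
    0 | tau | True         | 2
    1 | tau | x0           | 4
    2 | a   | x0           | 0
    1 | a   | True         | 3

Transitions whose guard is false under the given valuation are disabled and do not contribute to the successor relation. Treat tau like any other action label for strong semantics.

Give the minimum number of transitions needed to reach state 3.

Answer: 3

Analysis:
BFS to 3:
  L0 = {0}
  L1 = {2,4}
  L2 = {1}
  L3 = {3}
depth(3)=3, e.g. tau·tau·a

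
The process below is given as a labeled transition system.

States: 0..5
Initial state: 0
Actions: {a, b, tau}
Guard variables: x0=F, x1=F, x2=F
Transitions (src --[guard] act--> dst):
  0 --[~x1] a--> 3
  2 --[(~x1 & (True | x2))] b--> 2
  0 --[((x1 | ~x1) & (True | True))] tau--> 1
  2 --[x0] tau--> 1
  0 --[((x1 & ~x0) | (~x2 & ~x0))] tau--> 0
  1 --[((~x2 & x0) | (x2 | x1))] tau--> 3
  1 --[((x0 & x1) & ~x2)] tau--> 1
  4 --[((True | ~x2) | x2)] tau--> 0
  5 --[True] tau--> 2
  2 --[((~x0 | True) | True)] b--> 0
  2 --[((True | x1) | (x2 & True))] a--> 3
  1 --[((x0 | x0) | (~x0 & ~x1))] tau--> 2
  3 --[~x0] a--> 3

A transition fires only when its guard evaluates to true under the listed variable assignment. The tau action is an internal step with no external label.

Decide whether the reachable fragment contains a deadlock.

Reachable = {0,1,2,3}
  0: a→3  tau→0  tau→1  [deg 3]
  1: tau→2  [deg 1]
  2: a→3  b→0  b→2  [deg 3]
  3: a→3  [deg 1]

Answer: DEADLOCK-FREE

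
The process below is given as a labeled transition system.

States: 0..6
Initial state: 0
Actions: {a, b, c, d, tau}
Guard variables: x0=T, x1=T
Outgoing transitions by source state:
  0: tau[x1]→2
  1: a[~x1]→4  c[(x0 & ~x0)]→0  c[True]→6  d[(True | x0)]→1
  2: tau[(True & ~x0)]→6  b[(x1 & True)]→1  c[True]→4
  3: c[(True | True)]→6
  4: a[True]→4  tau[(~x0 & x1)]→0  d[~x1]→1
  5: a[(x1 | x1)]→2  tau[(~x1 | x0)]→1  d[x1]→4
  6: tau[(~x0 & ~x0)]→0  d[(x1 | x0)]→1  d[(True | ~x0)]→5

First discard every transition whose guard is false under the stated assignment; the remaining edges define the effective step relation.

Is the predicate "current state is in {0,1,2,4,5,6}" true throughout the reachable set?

Allowed set {0,1,2,4,5,6}
R = {0,1,2,4,5,6}
  0: ok
  1: ok
  2: ok
  4: ok
  5: ok
  6: ok

Answer: INVARIANT HOLDS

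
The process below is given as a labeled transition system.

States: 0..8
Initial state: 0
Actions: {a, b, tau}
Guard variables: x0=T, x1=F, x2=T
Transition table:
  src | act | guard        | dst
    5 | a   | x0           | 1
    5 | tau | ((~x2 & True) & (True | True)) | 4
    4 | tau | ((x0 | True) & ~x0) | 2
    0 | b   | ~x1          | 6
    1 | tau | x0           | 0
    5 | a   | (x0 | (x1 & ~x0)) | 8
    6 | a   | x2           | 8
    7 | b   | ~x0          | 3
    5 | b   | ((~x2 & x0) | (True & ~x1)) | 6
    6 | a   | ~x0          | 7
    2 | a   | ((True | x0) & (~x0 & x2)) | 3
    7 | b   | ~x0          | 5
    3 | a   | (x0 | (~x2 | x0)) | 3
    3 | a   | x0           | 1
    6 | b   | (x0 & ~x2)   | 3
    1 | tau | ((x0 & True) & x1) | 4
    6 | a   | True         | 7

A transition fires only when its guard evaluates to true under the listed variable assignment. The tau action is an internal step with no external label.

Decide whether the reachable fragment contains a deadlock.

Answer: DEADLOCK at state 7

Trace:
R = {0,6,7,8}
  0: b→6  [1 out]
  6: a→7  a→8  [2 out]
  7: ∅  [deadlock]
  8: ∅  [deadlock]
trace reaching 7: b·a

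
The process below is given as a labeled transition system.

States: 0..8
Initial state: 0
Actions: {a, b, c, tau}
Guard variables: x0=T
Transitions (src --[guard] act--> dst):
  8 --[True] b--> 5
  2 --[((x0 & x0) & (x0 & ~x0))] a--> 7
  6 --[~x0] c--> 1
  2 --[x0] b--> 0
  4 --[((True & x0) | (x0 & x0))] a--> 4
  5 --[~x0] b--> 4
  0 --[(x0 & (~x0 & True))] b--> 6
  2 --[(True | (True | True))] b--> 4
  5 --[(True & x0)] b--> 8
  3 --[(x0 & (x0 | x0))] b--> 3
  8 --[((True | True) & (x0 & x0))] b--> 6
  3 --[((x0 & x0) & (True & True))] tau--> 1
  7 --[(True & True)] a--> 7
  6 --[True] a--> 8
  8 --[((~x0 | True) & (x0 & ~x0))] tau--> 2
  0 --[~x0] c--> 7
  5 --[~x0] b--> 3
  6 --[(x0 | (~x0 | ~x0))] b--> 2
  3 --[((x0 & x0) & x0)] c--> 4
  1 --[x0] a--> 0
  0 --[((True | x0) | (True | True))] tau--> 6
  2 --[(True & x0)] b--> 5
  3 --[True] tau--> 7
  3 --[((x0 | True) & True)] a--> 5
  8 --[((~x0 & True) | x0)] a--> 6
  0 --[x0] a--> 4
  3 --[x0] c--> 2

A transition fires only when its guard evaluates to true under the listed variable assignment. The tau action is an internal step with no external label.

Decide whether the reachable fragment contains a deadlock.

Answer: DEADLOCK-FREE

Working:
R = {0,2,4,5,6,8}
  0: a→4  tau→6  [deg 2]
  2: b→0  b→4  b→5  [deg 3]
  4: a→4  [deg 1]
  5: b→8  [deg 1]
  6: a→8  b→2  [deg 2]
  8: a→6  b→5  b→6  [deg 3]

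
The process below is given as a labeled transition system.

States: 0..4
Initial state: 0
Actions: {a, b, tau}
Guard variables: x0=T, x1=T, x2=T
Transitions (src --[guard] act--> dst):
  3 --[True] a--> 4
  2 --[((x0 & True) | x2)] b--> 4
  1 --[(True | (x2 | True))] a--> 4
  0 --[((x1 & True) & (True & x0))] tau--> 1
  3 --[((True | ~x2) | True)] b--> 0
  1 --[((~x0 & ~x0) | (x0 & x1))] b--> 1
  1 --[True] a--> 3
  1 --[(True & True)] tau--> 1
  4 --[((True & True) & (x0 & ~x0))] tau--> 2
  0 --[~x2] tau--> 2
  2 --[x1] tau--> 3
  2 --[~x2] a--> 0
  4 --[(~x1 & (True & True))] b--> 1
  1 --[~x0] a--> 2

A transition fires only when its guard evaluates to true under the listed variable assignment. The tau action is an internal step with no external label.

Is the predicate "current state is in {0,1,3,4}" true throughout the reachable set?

Inv-set: {0,1,3,4}
Reach set: {0,1,3,4}
  0: ok
  1: ok
  3: ok
  4: ok

Answer: INVARIANT HOLDS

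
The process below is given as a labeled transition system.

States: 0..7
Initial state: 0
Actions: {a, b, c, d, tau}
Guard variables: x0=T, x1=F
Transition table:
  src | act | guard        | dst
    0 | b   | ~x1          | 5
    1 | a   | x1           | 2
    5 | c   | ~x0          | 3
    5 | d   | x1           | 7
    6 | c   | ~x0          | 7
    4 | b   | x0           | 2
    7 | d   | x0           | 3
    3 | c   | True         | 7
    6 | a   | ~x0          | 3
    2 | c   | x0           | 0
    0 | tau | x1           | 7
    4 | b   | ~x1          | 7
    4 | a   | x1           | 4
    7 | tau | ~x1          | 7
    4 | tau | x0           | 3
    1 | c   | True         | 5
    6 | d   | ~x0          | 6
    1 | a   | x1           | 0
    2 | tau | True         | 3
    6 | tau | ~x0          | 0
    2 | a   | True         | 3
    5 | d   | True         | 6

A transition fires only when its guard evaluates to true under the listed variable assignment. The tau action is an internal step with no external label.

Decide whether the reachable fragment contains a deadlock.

Answer: DEADLOCK at state 6

Working:
Reachable = {0,5,6}
  0: b→5  [1 out]
  5: d→6  [1 out]
  6: ∅  [no exit]
Path to 6: b·d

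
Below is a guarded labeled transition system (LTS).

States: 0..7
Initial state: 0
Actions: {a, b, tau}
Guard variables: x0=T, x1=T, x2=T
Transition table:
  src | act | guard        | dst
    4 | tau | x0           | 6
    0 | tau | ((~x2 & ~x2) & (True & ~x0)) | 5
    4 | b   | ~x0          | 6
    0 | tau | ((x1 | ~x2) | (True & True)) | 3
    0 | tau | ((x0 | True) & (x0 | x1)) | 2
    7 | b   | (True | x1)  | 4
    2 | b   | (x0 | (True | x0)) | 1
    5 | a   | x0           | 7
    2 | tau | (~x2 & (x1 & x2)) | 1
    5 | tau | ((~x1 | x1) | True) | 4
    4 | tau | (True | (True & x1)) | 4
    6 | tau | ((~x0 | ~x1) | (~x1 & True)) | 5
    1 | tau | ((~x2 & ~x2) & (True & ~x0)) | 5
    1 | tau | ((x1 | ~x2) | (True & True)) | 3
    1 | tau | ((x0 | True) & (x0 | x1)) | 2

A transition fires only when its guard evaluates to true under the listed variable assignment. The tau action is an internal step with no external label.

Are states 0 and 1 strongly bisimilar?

Answer: BISIMILAR

Analysis:
Refine partition for ~:
  round 0: {{0,1,2,3,4,5,6,7}}
  round 1: {{0,1,4},{2,7},{3,6},{5}}
  round 2: {{0,1},{2,7},{3,6},{4},{5}}
  round 3: {{0,1},{2},{3,6},{4},{5},{7}}
6 equivalence class(es) (converged in 4)
class of 0: {0,1}; class of 1: {0,1}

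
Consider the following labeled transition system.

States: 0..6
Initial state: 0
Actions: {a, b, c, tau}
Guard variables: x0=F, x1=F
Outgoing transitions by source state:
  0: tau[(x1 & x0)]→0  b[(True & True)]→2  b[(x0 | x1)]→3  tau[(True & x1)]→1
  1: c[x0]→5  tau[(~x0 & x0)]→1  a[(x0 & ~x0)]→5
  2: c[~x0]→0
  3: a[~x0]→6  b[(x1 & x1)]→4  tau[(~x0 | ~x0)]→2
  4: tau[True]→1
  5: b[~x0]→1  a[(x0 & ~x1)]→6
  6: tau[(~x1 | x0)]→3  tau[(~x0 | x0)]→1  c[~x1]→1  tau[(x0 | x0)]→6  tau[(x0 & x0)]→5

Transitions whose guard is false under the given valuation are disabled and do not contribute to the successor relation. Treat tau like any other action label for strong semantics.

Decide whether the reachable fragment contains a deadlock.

Answer: DEADLOCK-FREE

Trace:
Reach set: {0,2}
  0: b→2  [deg 1]
  2: c→0  [deg 1]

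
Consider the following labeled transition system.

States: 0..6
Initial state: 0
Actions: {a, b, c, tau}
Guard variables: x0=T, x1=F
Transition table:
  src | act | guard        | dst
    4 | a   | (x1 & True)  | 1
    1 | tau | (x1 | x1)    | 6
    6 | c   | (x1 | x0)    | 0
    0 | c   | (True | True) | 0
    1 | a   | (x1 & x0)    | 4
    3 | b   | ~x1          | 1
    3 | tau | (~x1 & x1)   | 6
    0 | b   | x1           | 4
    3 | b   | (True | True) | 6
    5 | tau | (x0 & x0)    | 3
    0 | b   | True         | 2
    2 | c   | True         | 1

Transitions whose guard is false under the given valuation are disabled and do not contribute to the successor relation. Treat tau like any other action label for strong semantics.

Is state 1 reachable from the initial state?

Answer: REACHABLE

Working:
Guard filter leaves 7 enabled edge(s).
L0 = {0}
L1 = {2}  now seen {0,2}
L2 = {1}  now seen {0,1,2}
Reachable = {0,1,2}
trace reaching 1: b·c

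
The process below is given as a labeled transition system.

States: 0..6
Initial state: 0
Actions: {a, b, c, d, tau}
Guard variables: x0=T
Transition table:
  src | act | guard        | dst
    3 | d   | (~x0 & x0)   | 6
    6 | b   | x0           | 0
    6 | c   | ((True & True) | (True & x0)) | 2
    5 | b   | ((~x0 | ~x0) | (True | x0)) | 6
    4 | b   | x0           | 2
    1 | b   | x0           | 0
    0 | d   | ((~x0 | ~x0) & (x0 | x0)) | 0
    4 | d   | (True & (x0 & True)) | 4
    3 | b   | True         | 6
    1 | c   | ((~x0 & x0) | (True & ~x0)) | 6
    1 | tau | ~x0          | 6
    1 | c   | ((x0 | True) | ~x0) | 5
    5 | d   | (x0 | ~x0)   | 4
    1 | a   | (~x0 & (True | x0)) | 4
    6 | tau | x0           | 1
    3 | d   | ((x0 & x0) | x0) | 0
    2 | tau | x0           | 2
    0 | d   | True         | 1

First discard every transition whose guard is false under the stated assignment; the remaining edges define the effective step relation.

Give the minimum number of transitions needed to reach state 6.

Answer: 3

Trace:
Layered search for 6:
  L0 = {0}
  L1 = {1}
  L2 = {5}
  L3 = {4,6}
depth(6)=3, e.g. d·c·b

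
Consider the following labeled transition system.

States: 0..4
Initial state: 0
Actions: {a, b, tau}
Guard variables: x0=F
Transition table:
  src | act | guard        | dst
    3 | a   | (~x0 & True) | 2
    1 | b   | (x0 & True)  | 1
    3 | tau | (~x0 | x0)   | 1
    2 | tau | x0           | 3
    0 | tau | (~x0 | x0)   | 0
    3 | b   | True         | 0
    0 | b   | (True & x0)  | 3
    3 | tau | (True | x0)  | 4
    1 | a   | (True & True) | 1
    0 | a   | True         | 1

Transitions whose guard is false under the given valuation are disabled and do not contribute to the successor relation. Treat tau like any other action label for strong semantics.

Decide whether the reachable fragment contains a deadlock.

Reach set: {0,1}
  0: a→1  tau→0  [2 exit(s)]
  1: a→1  [1 exit(s)]

Answer: DEADLOCK-FREE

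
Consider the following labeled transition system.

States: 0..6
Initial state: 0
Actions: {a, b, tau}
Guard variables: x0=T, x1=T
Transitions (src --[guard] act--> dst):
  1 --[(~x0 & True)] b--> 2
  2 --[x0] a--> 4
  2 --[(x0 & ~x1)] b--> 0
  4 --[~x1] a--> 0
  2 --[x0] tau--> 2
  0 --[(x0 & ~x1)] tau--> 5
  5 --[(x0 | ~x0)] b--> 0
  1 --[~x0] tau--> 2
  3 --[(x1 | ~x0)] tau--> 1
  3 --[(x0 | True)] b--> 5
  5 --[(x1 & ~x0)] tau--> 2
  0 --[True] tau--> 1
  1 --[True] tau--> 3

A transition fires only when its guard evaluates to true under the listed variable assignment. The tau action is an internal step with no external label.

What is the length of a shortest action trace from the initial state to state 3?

BFS to 3:
  L0 = {0}
  L1 = {1}
  L2 = {3}
depth(3)=2, e.g. tau·tau

Answer: 2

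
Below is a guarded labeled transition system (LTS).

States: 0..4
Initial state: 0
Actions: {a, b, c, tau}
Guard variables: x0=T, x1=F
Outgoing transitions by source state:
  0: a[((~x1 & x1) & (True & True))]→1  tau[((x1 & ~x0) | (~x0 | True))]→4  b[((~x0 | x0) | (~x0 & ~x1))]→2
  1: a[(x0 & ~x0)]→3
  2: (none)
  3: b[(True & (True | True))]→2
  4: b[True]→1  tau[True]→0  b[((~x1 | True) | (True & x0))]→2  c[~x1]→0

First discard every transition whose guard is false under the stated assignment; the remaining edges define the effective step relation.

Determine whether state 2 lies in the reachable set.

7 transition(s) survive guard evaluation.
L0 = {0}
L1 = {2,4}  cumulative {0,2,4}
L2 = {1}  cumulative {0,1,2,4}
R = {0,1,2,4}
Path to 2: b

Answer: REACHABLE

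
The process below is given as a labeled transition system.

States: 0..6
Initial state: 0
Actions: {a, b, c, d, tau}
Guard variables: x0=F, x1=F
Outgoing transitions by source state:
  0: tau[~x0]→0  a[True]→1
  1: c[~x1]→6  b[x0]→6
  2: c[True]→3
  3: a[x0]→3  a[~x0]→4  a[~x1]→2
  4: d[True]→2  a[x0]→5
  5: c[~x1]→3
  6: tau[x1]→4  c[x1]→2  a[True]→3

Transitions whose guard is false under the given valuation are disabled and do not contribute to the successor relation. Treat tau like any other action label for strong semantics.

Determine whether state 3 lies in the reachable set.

Answer: REACHABLE

Trace:
After dropping false guards: 9 live edges.
Layer 0: {0}
Layer 1: {1}  total {0,1}
Layer 2: {6}  total {0,1,6}
Layer 3: {3}  total {0,1,3,6}
Layer 4: {2,4}  total {0,1,2,3,4,6}
R = {0,1,2,3,4,6}
trace reaching 3: a·c·a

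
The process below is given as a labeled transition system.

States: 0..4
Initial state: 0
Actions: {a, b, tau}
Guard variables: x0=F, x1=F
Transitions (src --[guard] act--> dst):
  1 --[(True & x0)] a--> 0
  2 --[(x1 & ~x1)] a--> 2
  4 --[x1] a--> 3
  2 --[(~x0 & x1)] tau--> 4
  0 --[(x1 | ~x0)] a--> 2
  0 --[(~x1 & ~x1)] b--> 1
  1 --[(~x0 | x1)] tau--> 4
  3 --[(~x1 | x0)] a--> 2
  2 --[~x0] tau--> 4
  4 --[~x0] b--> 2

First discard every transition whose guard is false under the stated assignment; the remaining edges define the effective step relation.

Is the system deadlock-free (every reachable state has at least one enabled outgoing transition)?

Reachable = {0,1,2,4}
  0: a→2  b→1  [2 out]
  1: tau→4  [1 out]
  2: tau→4  [1 out]
  4: b→2  [1 out]

Answer: DEADLOCK-FREE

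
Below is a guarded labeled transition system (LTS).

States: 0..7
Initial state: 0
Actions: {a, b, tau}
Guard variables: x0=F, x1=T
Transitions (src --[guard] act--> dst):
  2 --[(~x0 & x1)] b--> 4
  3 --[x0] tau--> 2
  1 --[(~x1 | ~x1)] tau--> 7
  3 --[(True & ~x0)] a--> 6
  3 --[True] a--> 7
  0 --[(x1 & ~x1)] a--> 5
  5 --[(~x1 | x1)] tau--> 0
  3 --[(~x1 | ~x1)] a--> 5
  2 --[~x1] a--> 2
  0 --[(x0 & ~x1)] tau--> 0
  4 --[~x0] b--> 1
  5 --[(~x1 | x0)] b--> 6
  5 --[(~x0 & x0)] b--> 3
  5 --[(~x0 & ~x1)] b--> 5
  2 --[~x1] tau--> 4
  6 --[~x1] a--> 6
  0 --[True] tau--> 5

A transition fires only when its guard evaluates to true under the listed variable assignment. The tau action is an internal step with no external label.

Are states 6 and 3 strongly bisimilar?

Answer: NOT BISIMILAR

Working:
Refine partition for ~:
  P[0] = {{0,1,2,3,4,5,6,7}}
  P[1] = {{0,5},{1,6,7},{2,4},{3}}
  P[2] = {{0,5},{1,6,7},{2},{3},{4}}
Fixed point at round 3; 5 class(es).
[6]={1,6,7}  [3]={3}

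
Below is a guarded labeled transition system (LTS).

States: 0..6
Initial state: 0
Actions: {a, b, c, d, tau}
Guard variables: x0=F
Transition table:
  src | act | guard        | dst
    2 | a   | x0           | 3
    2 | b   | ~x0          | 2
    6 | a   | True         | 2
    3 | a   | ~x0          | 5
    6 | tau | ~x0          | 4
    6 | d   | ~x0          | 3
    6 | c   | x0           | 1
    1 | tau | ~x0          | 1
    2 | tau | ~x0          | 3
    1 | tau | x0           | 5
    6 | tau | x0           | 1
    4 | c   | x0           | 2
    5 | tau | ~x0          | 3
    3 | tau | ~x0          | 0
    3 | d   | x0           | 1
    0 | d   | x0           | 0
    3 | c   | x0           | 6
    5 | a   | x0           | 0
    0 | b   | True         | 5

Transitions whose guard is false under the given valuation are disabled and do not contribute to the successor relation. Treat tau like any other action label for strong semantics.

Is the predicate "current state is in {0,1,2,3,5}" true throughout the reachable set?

Answer: INVARIANT HOLDS

Trace:
Safe = {0,1,2,3,5}
Reach set: {0,3,5}
  0: ✓
  3: ✓
  5: ✓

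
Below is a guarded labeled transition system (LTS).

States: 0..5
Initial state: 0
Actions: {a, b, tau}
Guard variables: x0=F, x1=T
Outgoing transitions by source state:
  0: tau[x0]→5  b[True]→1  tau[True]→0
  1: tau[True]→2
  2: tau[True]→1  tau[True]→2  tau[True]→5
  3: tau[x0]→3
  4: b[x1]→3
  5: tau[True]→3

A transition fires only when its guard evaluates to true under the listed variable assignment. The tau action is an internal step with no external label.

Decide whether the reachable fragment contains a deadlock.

Answer: DEADLOCK at state 3

Analysis:
Reachable = {0,1,2,3,5}
  0: b→1  tau→0  [2 exit(s)]
  1: tau→2  [1 exit(s)]
  2: tau→1  tau→2  tau→5  [3 exit(s)]
  3: ∅  [deadlock]
  5: tau→3  [1 exit(s)]
Path to 3: b·tau·tau·tau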